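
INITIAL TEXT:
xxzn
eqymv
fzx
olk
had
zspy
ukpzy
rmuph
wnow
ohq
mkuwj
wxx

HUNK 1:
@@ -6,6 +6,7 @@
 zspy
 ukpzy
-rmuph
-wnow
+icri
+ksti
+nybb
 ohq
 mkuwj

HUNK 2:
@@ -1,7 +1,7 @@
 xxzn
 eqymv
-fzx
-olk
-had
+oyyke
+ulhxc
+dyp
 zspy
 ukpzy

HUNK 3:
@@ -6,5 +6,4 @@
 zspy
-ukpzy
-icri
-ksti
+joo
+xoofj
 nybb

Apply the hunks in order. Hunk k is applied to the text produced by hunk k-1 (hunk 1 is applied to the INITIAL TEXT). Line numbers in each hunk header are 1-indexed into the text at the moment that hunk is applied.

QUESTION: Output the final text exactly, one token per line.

Answer: xxzn
eqymv
oyyke
ulhxc
dyp
zspy
joo
xoofj
nybb
ohq
mkuwj
wxx

Derivation:
Hunk 1: at line 6 remove [rmuph,wnow] add [icri,ksti,nybb] -> 13 lines: xxzn eqymv fzx olk had zspy ukpzy icri ksti nybb ohq mkuwj wxx
Hunk 2: at line 1 remove [fzx,olk,had] add [oyyke,ulhxc,dyp] -> 13 lines: xxzn eqymv oyyke ulhxc dyp zspy ukpzy icri ksti nybb ohq mkuwj wxx
Hunk 3: at line 6 remove [ukpzy,icri,ksti] add [joo,xoofj] -> 12 lines: xxzn eqymv oyyke ulhxc dyp zspy joo xoofj nybb ohq mkuwj wxx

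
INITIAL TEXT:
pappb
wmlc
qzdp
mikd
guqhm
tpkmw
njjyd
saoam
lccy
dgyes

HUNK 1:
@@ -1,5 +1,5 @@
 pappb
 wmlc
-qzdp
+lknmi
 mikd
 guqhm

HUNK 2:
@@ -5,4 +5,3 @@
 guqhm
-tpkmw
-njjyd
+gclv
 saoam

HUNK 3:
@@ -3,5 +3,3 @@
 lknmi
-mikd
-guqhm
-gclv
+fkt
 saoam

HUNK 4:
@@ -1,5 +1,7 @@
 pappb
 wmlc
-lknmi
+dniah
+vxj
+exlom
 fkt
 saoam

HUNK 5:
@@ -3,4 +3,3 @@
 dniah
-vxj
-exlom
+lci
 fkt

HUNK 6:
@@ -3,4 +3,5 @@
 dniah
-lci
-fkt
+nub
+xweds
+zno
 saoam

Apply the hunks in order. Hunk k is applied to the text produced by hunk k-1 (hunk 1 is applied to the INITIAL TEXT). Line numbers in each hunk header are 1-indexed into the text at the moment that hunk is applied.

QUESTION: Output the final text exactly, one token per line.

Hunk 1: at line 1 remove [qzdp] add [lknmi] -> 10 lines: pappb wmlc lknmi mikd guqhm tpkmw njjyd saoam lccy dgyes
Hunk 2: at line 5 remove [tpkmw,njjyd] add [gclv] -> 9 lines: pappb wmlc lknmi mikd guqhm gclv saoam lccy dgyes
Hunk 3: at line 3 remove [mikd,guqhm,gclv] add [fkt] -> 7 lines: pappb wmlc lknmi fkt saoam lccy dgyes
Hunk 4: at line 1 remove [lknmi] add [dniah,vxj,exlom] -> 9 lines: pappb wmlc dniah vxj exlom fkt saoam lccy dgyes
Hunk 5: at line 3 remove [vxj,exlom] add [lci] -> 8 lines: pappb wmlc dniah lci fkt saoam lccy dgyes
Hunk 6: at line 3 remove [lci,fkt] add [nub,xweds,zno] -> 9 lines: pappb wmlc dniah nub xweds zno saoam lccy dgyes

Answer: pappb
wmlc
dniah
nub
xweds
zno
saoam
lccy
dgyes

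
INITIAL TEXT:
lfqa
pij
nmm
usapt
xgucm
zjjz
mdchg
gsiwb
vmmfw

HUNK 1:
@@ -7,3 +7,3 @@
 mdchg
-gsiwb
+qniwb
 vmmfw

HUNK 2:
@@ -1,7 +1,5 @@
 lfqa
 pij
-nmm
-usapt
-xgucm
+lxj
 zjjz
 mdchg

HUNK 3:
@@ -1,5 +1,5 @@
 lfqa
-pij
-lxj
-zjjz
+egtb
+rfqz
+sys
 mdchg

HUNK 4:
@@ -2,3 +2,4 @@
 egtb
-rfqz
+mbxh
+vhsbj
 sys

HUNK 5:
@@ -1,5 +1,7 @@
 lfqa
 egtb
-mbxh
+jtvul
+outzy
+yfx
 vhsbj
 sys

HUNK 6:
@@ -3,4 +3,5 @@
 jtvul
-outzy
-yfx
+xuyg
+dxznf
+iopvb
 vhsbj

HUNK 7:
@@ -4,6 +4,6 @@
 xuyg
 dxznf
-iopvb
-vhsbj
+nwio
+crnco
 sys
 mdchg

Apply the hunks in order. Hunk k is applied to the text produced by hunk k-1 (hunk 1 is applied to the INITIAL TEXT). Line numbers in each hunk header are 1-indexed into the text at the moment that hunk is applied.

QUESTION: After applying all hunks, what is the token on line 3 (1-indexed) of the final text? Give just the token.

Hunk 1: at line 7 remove [gsiwb] add [qniwb] -> 9 lines: lfqa pij nmm usapt xgucm zjjz mdchg qniwb vmmfw
Hunk 2: at line 1 remove [nmm,usapt,xgucm] add [lxj] -> 7 lines: lfqa pij lxj zjjz mdchg qniwb vmmfw
Hunk 3: at line 1 remove [pij,lxj,zjjz] add [egtb,rfqz,sys] -> 7 lines: lfqa egtb rfqz sys mdchg qniwb vmmfw
Hunk 4: at line 2 remove [rfqz] add [mbxh,vhsbj] -> 8 lines: lfqa egtb mbxh vhsbj sys mdchg qniwb vmmfw
Hunk 5: at line 1 remove [mbxh] add [jtvul,outzy,yfx] -> 10 lines: lfqa egtb jtvul outzy yfx vhsbj sys mdchg qniwb vmmfw
Hunk 6: at line 3 remove [outzy,yfx] add [xuyg,dxznf,iopvb] -> 11 lines: lfqa egtb jtvul xuyg dxznf iopvb vhsbj sys mdchg qniwb vmmfw
Hunk 7: at line 4 remove [iopvb,vhsbj] add [nwio,crnco] -> 11 lines: lfqa egtb jtvul xuyg dxznf nwio crnco sys mdchg qniwb vmmfw
Final line 3: jtvul

Answer: jtvul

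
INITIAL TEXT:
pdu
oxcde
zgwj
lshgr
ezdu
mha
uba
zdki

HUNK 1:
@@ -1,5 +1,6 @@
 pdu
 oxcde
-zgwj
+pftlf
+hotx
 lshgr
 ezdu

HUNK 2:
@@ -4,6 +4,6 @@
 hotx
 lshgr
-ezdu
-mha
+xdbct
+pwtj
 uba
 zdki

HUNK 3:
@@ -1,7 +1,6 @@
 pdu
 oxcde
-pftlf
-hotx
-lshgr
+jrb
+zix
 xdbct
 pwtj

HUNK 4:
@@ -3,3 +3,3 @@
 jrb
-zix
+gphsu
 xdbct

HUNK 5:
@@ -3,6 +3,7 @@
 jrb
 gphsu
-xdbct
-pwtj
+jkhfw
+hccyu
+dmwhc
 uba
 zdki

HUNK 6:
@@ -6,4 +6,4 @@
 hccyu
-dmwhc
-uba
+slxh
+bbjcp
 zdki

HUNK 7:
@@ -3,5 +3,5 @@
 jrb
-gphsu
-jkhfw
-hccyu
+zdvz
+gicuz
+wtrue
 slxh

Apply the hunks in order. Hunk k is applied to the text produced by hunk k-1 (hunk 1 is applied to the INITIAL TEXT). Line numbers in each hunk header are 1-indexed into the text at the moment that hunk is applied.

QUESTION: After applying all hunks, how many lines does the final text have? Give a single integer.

Hunk 1: at line 1 remove [zgwj] add [pftlf,hotx] -> 9 lines: pdu oxcde pftlf hotx lshgr ezdu mha uba zdki
Hunk 2: at line 4 remove [ezdu,mha] add [xdbct,pwtj] -> 9 lines: pdu oxcde pftlf hotx lshgr xdbct pwtj uba zdki
Hunk 3: at line 1 remove [pftlf,hotx,lshgr] add [jrb,zix] -> 8 lines: pdu oxcde jrb zix xdbct pwtj uba zdki
Hunk 4: at line 3 remove [zix] add [gphsu] -> 8 lines: pdu oxcde jrb gphsu xdbct pwtj uba zdki
Hunk 5: at line 3 remove [xdbct,pwtj] add [jkhfw,hccyu,dmwhc] -> 9 lines: pdu oxcde jrb gphsu jkhfw hccyu dmwhc uba zdki
Hunk 6: at line 6 remove [dmwhc,uba] add [slxh,bbjcp] -> 9 lines: pdu oxcde jrb gphsu jkhfw hccyu slxh bbjcp zdki
Hunk 7: at line 3 remove [gphsu,jkhfw,hccyu] add [zdvz,gicuz,wtrue] -> 9 lines: pdu oxcde jrb zdvz gicuz wtrue slxh bbjcp zdki
Final line count: 9

Answer: 9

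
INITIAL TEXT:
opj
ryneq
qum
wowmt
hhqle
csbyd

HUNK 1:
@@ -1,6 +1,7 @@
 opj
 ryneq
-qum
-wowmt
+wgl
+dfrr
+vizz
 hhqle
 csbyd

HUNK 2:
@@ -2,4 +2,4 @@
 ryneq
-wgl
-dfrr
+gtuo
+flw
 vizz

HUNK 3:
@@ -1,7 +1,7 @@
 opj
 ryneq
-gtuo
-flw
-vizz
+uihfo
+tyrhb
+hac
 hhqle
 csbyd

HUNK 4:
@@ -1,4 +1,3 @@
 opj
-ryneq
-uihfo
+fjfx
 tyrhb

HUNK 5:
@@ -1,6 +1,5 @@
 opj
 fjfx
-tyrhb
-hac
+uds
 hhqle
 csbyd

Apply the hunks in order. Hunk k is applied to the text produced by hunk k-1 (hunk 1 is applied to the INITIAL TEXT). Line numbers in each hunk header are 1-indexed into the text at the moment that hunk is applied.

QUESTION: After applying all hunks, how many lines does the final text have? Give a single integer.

Hunk 1: at line 1 remove [qum,wowmt] add [wgl,dfrr,vizz] -> 7 lines: opj ryneq wgl dfrr vizz hhqle csbyd
Hunk 2: at line 2 remove [wgl,dfrr] add [gtuo,flw] -> 7 lines: opj ryneq gtuo flw vizz hhqle csbyd
Hunk 3: at line 1 remove [gtuo,flw,vizz] add [uihfo,tyrhb,hac] -> 7 lines: opj ryneq uihfo tyrhb hac hhqle csbyd
Hunk 4: at line 1 remove [ryneq,uihfo] add [fjfx] -> 6 lines: opj fjfx tyrhb hac hhqle csbyd
Hunk 5: at line 1 remove [tyrhb,hac] add [uds] -> 5 lines: opj fjfx uds hhqle csbyd
Final line count: 5

Answer: 5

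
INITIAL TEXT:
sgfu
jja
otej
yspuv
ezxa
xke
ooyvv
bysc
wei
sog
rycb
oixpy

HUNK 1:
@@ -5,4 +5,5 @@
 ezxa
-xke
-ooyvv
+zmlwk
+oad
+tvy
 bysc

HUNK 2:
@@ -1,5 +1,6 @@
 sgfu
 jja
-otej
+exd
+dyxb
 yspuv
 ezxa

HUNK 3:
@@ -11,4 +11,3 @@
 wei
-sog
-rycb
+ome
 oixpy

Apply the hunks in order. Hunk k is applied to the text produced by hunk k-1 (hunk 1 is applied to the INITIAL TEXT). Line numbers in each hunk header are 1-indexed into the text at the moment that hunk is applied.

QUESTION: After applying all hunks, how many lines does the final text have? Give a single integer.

Answer: 13

Derivation:
Hunk 1: at line 5 remove [xke,ooyvv] add [zmlwk,oad,tvy] -> 13 lines: sgfu jja otej yspuv ezxa zmlwk oad tvy bysc wei sog rycb oixpy
Hunk 2: at line 1 remove [otej] add [exd,dyxb] -> 14 lines: sgfu jja exd dyxb yspuv ezxa zmlwk oad tvy bysc wei sog rycb oixpy
Hunk 3: at line 11 remove [sog,rycb] add [ome] -> 13 lines: sgfu jja exd dyxb yspuv ezxa zmlwk oad tvy bysc wei ome oixpy
Final line count: 13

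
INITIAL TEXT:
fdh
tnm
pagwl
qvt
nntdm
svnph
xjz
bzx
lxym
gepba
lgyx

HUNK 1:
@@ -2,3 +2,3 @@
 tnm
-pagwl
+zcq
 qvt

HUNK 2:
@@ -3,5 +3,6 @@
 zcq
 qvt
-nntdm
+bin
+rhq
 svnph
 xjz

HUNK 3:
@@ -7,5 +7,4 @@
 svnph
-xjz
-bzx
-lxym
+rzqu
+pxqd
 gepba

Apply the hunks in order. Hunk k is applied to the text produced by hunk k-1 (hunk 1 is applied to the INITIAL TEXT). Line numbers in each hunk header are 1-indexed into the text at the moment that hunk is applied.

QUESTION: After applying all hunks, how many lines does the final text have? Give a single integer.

Answer: 11

Derivation:
Hunk 1: at line 2 remove [pagwl] add [zcq] -> 11 lines: fdh tnm zcq qvt nntdm svnph xjz bzx lxym gepba lgyx
Hunk 2: at line 3 remove [nntdm] add [bin,rhq] -> 12 lines: fdh tnm zcq qvt bin rhq svnph xjz bzx lxym gepba lgyx
Hunk 3: at line 7 remove [xjz,bzx,lxym] add [rzqu,pxqd] -> 11 lines: fdh tnm zcq qvt bin rhq svnph rzqu pxqd gepba lgyx
Final line count: 11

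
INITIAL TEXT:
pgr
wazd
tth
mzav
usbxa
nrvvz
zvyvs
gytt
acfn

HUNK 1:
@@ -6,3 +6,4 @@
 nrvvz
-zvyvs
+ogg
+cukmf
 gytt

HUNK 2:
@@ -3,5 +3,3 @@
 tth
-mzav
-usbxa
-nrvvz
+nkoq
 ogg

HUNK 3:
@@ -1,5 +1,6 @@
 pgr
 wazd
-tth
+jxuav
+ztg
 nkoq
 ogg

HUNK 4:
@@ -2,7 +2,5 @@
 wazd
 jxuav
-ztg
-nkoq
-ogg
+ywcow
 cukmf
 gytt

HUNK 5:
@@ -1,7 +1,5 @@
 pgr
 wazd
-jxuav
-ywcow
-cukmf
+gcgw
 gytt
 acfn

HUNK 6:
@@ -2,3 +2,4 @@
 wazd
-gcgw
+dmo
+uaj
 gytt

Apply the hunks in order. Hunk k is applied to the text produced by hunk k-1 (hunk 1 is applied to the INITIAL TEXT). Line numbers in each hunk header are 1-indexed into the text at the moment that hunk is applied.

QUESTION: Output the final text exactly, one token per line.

Hunk 1: at line 6 remove [zvyvs] add [ogg,cukmf] -> 10 lines: pgr wazd tth mzav usbxa nrvvz ogg cukmf gytt acfn
Hunk 2: at line 3 remove [mzav,usbxa,nrvvz] add [nkoq] -> 8 lines: pgr wazd tth nkoq ogg cukmf gytt acfn
Hunk 3: at line 1 remove [tth] add [jxuav,ztg] -> 9 lines: pgr wazd jxuav ztg nkoq ogg cukmf gytt acfn
Hunk 4: at line 2 remove [ztg,nkoq,ogg] add [ywcow] -> 7 lines: pgr wazd jxuav ywcow cukmf gytt acfn
Hunk 5: at line 1 remove [jxuav,ywcow,cukmf] add [gcgw] -> 5 lines: pgr wazd gcgw gytt acfn
Hunk 6: at line 2 remove [gcgw] add [dmo,uaj] -> 6 lines: pgr wazd dmo uaj gytt acfn

Answer: pgr
wazd
dmo
uaj
gytt
acfn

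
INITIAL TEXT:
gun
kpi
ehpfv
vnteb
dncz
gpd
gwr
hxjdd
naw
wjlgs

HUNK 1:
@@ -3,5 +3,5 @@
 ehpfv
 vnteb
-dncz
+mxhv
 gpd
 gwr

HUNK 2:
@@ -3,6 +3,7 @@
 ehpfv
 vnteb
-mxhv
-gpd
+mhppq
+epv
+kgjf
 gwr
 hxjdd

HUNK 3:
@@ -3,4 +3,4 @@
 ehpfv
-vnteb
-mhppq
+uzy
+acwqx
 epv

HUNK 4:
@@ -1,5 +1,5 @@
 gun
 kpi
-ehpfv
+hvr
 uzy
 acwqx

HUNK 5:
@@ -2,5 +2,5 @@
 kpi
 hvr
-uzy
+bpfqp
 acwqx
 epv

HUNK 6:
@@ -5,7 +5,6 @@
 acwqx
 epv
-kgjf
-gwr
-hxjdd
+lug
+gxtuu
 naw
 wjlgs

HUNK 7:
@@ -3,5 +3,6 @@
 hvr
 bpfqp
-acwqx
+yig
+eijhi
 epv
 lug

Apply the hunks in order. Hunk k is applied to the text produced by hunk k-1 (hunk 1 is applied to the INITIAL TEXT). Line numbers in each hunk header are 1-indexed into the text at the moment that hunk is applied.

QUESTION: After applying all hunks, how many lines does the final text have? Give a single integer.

Answer: 11

Derivation:
Hunk 1: at line 3 remove [dncz] add [mxhv] -> 10 lines: gun kpi ehpfv vnteb mxhv gpd gwr hxjdd naw wjlgs
Hunk 2: at line 3 remove [mxhv,gpd] add [mhppq,epv,kgjf] -> 11 lines: gun kpi ehpfv vnteb mhppq epv kgjf gwr hxjdd naw wjlgs
Hunk 3: at line 3 remove [vnteb,mhppq] add [uzy,acwqx] -> 11 lines: gun kpi ehpfv uzy acwqx epv kgjf gwr hxjdd naw wjlgs
Hunk 4: at line 1 remove [ehpfv] add [hvr] -> 11 lines: gun kpi hvr uzy acwqx epv kgjf gwr hxjdd naw wjlgs
Hunk 5: at line 2 remove [uzy] add [bpfqp] -> 11 lines: gun kpi hvr bpfqp acwqx epv kgjf gwr hxjdd naw wjlgs
Hunk 6: at line 5 remove [kgjf,gwr,hxjdd] add [lug,gxtuu] -> 10 lines: gun kpi hvr bpfqp acwqx epv lug gxtuu naw wjlgs
Hunk 7: at line 3 remove [acwqx] add [yig,eijhi] -> 11 lines: gun kpi hvr bpfqp yig eijhi epv lug gxtuu naw wjlgs
Final line count: 11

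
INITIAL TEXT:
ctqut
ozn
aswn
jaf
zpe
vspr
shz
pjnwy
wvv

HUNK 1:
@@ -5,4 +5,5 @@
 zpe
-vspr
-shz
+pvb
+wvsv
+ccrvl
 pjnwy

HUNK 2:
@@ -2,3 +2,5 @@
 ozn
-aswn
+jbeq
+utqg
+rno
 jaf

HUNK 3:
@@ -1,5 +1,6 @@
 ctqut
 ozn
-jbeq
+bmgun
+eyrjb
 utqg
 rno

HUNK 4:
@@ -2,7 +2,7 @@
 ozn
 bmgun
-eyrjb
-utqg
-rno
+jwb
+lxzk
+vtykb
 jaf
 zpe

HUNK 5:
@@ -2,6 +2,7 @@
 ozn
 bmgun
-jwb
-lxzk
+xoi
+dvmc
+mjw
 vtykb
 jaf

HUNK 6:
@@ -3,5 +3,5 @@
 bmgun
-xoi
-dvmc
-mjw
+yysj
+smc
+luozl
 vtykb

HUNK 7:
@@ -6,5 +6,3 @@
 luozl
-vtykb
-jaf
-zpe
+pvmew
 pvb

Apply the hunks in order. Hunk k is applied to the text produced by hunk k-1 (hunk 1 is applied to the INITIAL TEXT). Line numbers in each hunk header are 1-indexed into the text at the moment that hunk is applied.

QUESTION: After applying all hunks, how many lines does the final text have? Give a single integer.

Answer: 12

Derivation:
Hunk 1: at line 5 remove [vspr,shz] add [pvb,wvsv,ccrvl] -> 10 lines: ctqut ozn aswn jaf zpe pvb wvsv ccrvl pjnwy wvv
Hunk 2: at line 2 remove [aswn] add [jbeq,utqg,rno] -> 12 lines: ctqut ozn jbeq utqg rno jaf zpe pvb wvsv ccrvl pjnwy wvv
Hunk 3: at line 1 remove [jbeq] add [bmgun,eyrjb] -> 13 lines: ctqut ozn bmgun eyrjb utqg rno jaf zpe pvb wvsv ccrvl pjnwy wvv
Hunk 4: at line 2 remove [eyrjb,utqg,rno] add [jwb,lxzk,vtykb] -> 13 lines: ctqut ozn bmgun jwb lxzk vtykb jaf zpe pvb wvsv ccrvl pjnwy wvv
Hunk 5: at line 2 remove [jwb,lxzk] add [xoi,dvmc,mjw] -> 14 lines: ctqut ozn bmgun xoi dvmc mjw vtykb jaf zpe pvb wvsv ccrvl pjnwy wvv
Hunk 6: at line 3 remove [xoi,dvmc,mjw] add [yysj,smc,luozl] -> 14 lines: ctqut ozn bmgun yysj smc luozl vtykb jaf zpe pvb wvsv ccrvl pjnwy wvv
Hunk 7: at line 6 remove [vtykb,jaf,zpe] add [pvmew] -> 12 lines: ctqut ozn bmgun yysj smc luozl pvmew pvb wvsv ccrvl pjnwy wvv
Final line count: 12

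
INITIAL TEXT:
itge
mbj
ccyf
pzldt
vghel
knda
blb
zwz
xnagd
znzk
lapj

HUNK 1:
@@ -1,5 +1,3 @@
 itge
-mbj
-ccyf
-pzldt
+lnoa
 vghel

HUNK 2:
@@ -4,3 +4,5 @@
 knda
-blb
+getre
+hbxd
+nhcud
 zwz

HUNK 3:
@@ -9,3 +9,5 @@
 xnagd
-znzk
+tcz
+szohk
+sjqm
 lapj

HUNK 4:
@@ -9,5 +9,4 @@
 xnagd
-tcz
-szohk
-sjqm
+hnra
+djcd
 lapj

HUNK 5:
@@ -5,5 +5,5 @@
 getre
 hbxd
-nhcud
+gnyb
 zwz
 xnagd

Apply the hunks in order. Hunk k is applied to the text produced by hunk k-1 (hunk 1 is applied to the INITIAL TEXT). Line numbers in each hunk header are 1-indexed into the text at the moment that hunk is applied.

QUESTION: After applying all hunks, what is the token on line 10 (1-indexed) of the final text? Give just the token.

Hunk 1: at line 1 remove [mbj,ccyf,pzldt] add [lnoa] -> 9 lines: itge lnoa vghel knda blb zwz xnagd znzk lapj
Hunk 2: at line 4 remove [blb] add [getre,hbxd,nhcud] -> 11 lines: itge lnoa vghel knda getre hbxd nhcud zwz xnagd znzk lapj
Hunk 3: at line 9 remove [znzk] add [tcz,szohk,sjqm] -> 13 lines: itge lnoa vghel knda getre hbxd nhcud zwz xnagd tcz szohk sjqm lapj
Hunk 4: at line 9 remove [tcz,szohk,sjqm] add [hnra,djcd] -> 12 lines: itge lnoa vghel knda getre hbxd nhcud zwz xnagd hnra djcd lapj
Hunk 5: at line 5 remove [nhcud] add [gnyb] -> 12 lines: itge lnoa vghel knda getre hbxd gnyb zwz xnagd hnra djcd lapj
Final line 10: hnra

Answer: hnra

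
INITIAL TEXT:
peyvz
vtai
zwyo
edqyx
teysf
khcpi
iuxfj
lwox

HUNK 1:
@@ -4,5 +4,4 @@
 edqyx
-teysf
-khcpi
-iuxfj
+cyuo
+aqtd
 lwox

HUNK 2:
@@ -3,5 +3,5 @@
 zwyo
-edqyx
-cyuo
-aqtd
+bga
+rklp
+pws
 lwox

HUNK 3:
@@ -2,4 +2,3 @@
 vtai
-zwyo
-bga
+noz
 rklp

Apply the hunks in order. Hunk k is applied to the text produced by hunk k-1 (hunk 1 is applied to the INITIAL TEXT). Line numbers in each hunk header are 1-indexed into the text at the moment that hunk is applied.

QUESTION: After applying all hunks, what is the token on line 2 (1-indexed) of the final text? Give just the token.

Hunk 1: at line 4 remove [teysf,khcpi,iuxfj] add [cyuo,aqtd] -> 7 lines: peyvz vtai zwyo edqyx cyuo aqtd lwox
Hunk 2: at line 3 remove [edqyx,cyuo,aqtd] add [bga,rklp,pws] -> 7 lines: peyvz vtai zwyo bga rklp pws lwox
Hunk 3: at line 2 remove [zwyo,bga] add [noz] -> 6 lines: peyvz vtai noz rklp pws lwox
Final line 2: vtai

Answer: vtai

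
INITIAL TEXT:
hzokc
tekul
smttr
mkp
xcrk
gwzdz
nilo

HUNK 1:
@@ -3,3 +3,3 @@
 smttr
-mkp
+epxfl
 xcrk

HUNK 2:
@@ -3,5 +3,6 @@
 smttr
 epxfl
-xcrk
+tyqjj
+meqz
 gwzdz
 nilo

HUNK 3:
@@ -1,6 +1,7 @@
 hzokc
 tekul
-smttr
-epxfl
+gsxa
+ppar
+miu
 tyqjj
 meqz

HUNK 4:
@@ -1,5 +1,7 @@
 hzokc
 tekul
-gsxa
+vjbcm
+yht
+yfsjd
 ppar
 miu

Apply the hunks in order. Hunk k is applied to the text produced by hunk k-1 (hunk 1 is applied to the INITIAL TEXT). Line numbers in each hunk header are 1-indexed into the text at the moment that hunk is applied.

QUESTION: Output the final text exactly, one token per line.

Hunk 1: at line 3 remove [mkp] add [epxfl] -> 7 lines: hzokc tekul smttr epxfl xcrk gwzdz nilo
Hunk 2: at line 3 remove [xcrk] add [tyqjj,meqz] -> 8 lines: hzokc tekul smttr epxfl tyqjj meqz gwzdz nilo
Hunk 3: at line 1 remove [smttr,epxfl] add [gsxa,ppar,miu] -> 9 lines: hzokc tekul gsxa ppar miu tyqjj meqz gwzdz nilo
Hunk 4: at line 1 remove [gsxa] add [vjbcm,yht,yfsjd] -> 11 lines: hzokc tekul vjbcm yht yfsjd ppar miu tyqjj meqz gwzdz nilo

Answer: hzokc
tekul
vjbcm
yht
yfsjd
ppar
miu
tyqjj
meqz
gwzdz
nilo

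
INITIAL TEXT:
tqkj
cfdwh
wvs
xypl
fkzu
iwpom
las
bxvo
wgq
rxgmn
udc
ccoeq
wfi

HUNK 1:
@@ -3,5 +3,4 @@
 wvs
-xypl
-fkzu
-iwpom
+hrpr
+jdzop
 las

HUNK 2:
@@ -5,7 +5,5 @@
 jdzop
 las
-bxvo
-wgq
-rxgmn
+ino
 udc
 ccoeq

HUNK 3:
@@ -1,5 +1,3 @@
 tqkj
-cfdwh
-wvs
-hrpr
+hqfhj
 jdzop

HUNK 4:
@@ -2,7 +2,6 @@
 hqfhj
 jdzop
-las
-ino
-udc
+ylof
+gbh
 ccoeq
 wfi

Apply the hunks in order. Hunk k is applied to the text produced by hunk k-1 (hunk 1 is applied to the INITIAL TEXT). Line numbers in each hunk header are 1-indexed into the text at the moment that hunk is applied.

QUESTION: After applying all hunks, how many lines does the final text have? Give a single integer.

Hunk 1: at line 3 remove [xypl,fkzu,iwpom] add [hrpr,jdzop] -> 12 lines: tqkj cfdwh wvs hrpr jdzop las bxvo wgq rxgmn udc ccoeq wfi
Hunk 2: at line 5 remove [bxvo,wgq,rxgmn] add [ino] -> 10 lines: tqkj cfdwh wvs hrpr jdzop las ino udc ccoeq wfi
Hunk 3: at line 1 remove [cfdwh,wvs,hrpr] add [hqfhj] -> 8 lines: tqkj hqfhj jdzop las ino udc ccoeq wfi
Hunk 4: at line 2 remove [las,ino,udc] add [ylof,gbh] -> 7 lines: tqkj hqfhj jdzop ylof gbh ccoeq wfi
Final line count: 7

Answer: 7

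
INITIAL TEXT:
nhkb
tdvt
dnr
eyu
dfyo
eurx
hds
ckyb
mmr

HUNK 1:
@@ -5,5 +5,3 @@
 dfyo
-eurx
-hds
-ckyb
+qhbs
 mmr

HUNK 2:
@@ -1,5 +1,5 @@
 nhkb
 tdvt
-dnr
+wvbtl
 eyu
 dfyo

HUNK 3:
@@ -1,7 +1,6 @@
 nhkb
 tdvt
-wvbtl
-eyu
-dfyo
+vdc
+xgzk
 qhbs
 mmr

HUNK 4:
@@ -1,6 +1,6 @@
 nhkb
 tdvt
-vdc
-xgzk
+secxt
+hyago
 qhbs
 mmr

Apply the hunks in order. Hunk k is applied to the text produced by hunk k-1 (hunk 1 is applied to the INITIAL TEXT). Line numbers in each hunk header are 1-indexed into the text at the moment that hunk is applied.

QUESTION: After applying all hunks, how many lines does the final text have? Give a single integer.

Answer: 6

Derivation:
Hunk 1: at line 5 remove [eurx,hds,ckyb] add [qhbs] -> 7 lines: nhkb tdvt dnr eyu dfyo qhbs mmr
Hunk 2: at line 1 remove [dnr] add [wvbtl] -> 7 lines: nhkb tdvt wvbtl eyu dfyo qhbs mmr
Hunk 3: at line 1 remove [wvbtl,eyu,dfyo] add [vdc,xgzk] -> 6 lines: nhkb tdvt vdc xgzk qhbs mmr
Hunk 4: at line 1 remove [vdc,xgzk] add [secxt,hyago] -> 6 lines: nhkb tdvt secxt hyago qhbs mmr
Final line count: 6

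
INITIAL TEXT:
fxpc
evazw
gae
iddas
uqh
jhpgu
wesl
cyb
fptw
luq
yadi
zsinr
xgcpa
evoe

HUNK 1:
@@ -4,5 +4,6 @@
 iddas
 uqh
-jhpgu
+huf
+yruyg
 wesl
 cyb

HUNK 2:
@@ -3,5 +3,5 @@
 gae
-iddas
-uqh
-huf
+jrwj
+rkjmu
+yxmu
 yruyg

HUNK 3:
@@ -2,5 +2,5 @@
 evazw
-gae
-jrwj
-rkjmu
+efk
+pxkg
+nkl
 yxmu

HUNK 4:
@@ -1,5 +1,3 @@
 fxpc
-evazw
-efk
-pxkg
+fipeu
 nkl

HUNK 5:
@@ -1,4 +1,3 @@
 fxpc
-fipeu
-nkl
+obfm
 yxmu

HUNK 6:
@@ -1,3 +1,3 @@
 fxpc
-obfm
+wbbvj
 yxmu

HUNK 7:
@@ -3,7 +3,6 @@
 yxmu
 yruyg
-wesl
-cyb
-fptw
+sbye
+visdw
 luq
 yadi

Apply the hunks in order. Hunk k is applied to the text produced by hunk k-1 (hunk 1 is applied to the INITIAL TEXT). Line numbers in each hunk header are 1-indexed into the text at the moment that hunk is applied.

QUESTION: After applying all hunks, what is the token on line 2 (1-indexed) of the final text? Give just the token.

Hunk 1: at line 4 remove [jhpgu] add [huf,yruyg] -> 15 lines: fxpc evazw gae iddas uqh huf yruyg wesl cyb fptw luq yadi zsinr xgcpa evoe
Hunk 2: at line 3 remove [iddas,uqh,huf] add [jrwj,rkjmu,yxmu] -> 15 lines: fxpc evazw gae jrwj rkjmu yxmu yruyg wesl cyb fptw luq yadi zsinr xgcpa evoe
Hunk 3: at line 2 remove [gae,jrwj,rkjmu] add [efk,pxkg,nkl] -> 15 lines: fxpc evazw efk pxkg nkl yxmu yruyg wesl cyb fptw luq yadi zsinr xgcpa evoe
Hunk 4: at line 1 remove [evazw,efk,pxkg] add [fipeu] -> 13 lines: fxpc fipeu nkl yxmu yruyg wesl cyb fptw luq yadi zsinr xgcpa evoe
Hunk 5: at line 1 remove [fipeu,nkl] add [obfm] -> 12 lines: fxpc obfm yxmu yruyg wesl cyb fptw luq yadi zsinr xgcpa evoe
Hunk 6: at line 1 remove [obfm] add [wbbvj] -> 12 lines: fxpc wbbvj yxmu yruyg wesl cyb fptw luq yadi zsinr xgcpa evoe
Hunk 7: at line 3 remove [wesl,cyb,fptw] add [sbye,visdw] -> 11 lines: fxpc wbbvj yxmu yruyg sbye visdw luq yadi zsinr xgcpa evoe
Final line 2: wbbvj

Answer: wbbvj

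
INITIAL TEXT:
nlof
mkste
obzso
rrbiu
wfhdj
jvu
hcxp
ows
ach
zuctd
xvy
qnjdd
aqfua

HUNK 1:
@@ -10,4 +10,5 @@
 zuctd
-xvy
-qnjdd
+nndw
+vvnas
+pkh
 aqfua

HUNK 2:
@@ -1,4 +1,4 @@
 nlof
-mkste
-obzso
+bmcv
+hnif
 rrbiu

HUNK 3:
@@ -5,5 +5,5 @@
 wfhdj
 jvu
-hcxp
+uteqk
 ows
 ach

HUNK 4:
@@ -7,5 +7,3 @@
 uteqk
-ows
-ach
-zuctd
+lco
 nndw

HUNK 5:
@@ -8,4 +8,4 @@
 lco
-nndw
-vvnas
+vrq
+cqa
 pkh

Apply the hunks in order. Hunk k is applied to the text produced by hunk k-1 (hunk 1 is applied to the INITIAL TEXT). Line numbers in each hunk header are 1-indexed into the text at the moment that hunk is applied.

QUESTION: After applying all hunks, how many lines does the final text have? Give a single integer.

Answer: 12

Derivation:
Hunk 1: at line 10 remove [xvy,qnjdd] add [nndw,vvnas,pkh] -> 14 lines: nlof mkste obzso rrbiu wfhdj jvu hcxp ows ach zuctd nndw vvnas pkh aqfua
Hunk 2: at line 1 remove [mkste,obzso] add [bmcv,hnif] -> 14 lines: nlof bmcv hnif rrbiu wfhdj jvu hcxp ows ach zuctd nndw vvnas pkh aqfua
Hunk 3: at line 5 remove [hcxp] add [uteqk] -> 14 lines: nlof bmcv hnif rrbiu wfhdj jvu uteqk ows ach zuctd nndw vvnas pkh aqfua
Hunk 4: at line 7 remove [ows,ach,zuctd] add [lco] -> 12 lines: nlof bmcv hnif rrbiu wfhdj jvu uteqk lco nndw vvnas pkh aqfua
Hunk 5: at line 8 remove [nndw,vvnas] add [vrq,cqa] -> 12 lines: nlof bmcv hnif rrbiu wfhdj jvu uteqk lco vrq cqa pkh aqfua
Final line count: 12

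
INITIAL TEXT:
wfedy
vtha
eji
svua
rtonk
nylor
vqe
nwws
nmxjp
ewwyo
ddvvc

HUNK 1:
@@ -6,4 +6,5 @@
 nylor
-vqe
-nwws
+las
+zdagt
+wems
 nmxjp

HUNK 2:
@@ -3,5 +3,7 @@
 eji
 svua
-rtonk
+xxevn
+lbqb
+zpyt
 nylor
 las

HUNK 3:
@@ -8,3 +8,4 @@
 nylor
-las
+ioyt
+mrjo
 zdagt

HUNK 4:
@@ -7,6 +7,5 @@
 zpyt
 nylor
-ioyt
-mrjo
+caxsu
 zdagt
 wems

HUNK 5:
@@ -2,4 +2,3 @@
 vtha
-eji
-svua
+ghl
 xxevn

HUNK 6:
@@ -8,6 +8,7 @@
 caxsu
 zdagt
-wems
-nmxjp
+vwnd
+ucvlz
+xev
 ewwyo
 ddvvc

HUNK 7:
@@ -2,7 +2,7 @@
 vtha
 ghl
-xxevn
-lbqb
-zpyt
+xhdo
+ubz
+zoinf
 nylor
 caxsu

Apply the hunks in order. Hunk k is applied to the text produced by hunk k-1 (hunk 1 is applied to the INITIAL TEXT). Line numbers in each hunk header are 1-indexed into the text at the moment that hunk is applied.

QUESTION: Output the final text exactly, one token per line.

Answer: wfedy
vtha
ghl
xhdo
ubz
zoinf
nylor
caxsu
zdagt
vwnd
ucvlz
xev
ewwyo
ddvvc

Derivation:
Hunk 1: at line 6 remove [vqe,nwws] add [las,zdagt,wems] -> 12 lines: wfedy vtha eji svua rtonk nylor las zdagt wems nmxjp ewwyo ddvvc
Hunk 2: at line 3 remove [rtonk] add [xxevn,lbqb,zpyt] -> 14 lines: wfedy vtha eji svua xxevn lbqb zpyt nylor las zdagt wems nmxjp ewwyo ddvvc
Hunk 3: at line 8 remove [las] add [ioyt,mrjo] -> 15 lines: wfedy vtha eji svua xxevn lbqb zpyt nylor ioyt mrjo zdagt wems nmxjp ewwyo ddvvc
Hunk 4: at line 7 remove [ioyt,mrjo] add [caxsu] -> 14 lines: wfedy vtha eji svua xxevn lbqb zpyt nylor caxsu zdagt wems nmxjp ewwyo ddvvc
Hunk 5: at line 2 remove [eji,svua] add [ghl] -> 13 lines: wfedy vtha ghl xxevn lbqb zpyt nylor caxsu zdagt wems nmxjp ewwyo ddvvc
Hunk 6: at line 8 remove [wems,nmxjp] add [vwnd,ucvlz,xev] -> 14 lines: wfedy vtha ghl xxevn lbqb zpyt nylor caxsu zdagt vwnd ucvlz xev ewwyo ddvvc
Hunk 7: at line 2 remove [xxevn,lbqb,zpyt] add [xhdo,ubz,zoinf] -> 14 lines: wfedy vtha ghl xhdo ubz zoinf nylor caxsu zdagt vwnd ucvlz xev ewwyo ddvvc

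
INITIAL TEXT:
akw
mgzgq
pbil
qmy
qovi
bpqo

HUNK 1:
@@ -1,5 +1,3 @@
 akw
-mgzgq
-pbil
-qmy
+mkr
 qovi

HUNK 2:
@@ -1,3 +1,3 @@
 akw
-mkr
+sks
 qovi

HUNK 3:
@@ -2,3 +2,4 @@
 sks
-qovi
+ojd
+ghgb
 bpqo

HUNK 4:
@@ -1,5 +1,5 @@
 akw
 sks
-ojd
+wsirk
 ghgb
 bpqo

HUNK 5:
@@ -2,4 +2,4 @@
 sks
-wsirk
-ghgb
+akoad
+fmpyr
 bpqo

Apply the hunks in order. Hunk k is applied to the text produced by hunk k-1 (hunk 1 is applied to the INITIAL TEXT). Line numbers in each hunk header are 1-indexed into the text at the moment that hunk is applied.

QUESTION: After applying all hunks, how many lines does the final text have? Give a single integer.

Answer: 5

Derivation:
Hunk 1: at line 1 remove [mgzgq,pbil,qmy] add [mkr] -> 4 lines: akw mkr qovi bpqo
Hunk 2: at line 1 remove [mkr] add [sks] -> 4 lines: akw sks qovi bpqo
Hunk 3: at line 2 remove [qovi] add [ojd,ghgb] -> 5 lines: akw sks ojd ghgb bpqo
Hunk 4: at line 1 remove [ojd] add [wsirk] -> 5 lines: akw sks wsirk ghgb bpqo
Hunk 5: at line 2 remove [wsirk,ghgb] add [akoad,fmpyr] -> 5 lines: akw sks akoad fmpyr bpqo
Final line count: 5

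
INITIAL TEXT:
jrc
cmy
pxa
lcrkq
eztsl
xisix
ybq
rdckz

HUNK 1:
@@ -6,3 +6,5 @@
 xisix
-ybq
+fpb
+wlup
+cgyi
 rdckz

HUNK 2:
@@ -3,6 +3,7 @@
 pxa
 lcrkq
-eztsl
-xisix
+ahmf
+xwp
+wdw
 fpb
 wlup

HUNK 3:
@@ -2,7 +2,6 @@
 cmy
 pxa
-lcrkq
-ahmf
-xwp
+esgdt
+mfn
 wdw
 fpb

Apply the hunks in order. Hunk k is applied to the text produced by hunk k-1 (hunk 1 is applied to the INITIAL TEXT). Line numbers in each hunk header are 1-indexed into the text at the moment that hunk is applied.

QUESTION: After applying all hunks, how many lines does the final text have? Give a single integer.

Answer: 10

Derivation:
Hunk 1: at line 6 remove [ybq] add [fpb,wlup,cgyi] -> 10 lines: jrc cmy pxa lcrkq eztsl xisix fpb wlup cgyi rdckz
Hunk 2: at line 3 remove [eztsl,xisix] add [ahmf,xwp,wdw] -> 11 lines: jrc cmy pxa lcrkq ahmf xwp wdw fpb wlup cgyi rdckz
Hunk 3: at line 2 remove [lcrkq,ahmf,xwp] add [esgdt,mfn] -> 10 lines: jrc cmy pxa esgdt mfn wdw fpb wlup cgyi rdckz
Final line count: 10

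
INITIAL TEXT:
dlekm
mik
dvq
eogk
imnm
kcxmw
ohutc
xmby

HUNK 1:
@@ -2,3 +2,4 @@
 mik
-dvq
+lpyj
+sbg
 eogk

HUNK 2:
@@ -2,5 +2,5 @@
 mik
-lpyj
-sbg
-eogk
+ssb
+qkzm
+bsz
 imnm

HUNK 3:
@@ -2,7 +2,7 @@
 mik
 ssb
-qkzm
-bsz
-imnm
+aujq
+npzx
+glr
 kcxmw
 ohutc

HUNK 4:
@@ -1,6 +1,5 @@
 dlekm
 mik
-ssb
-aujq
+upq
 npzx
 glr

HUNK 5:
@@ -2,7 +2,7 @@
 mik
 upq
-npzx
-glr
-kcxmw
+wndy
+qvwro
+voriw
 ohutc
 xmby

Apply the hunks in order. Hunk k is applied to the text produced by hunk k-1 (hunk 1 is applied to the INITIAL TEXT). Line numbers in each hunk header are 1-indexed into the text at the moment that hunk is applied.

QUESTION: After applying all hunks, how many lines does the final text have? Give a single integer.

Answer: 8

Derivation:
Hunk 1: at line 2 remove [dvq] add [lpyj,sbg] -> 9 lines: dlekm mik lpyj sbg eogk imnm kcxmw ohutc xmby
Hunk 2: at line 2 remove [lpyj,sbg,eogk] add [ssb,qkzm,bsz] -> 9 lines: dlekm mik ssb qkzm bsz imnm kcxmw ohutc xmby
Hunk 3: at line 2 remove [qkzm,bsz,imnm] add [aujq,npzx,glr] -> 9 lines: dlekm mik ssb aujq npzx glr kcxmw ohutc xmby
Hunk 4: at line 1 remove [ssb,aujq] add [upq] -> 8 lines: dlekm mik upq npzx glr kcxmw ohutc xmby
Hunk 5: at line 2 remove [npzx,glr,kcxmw] add [wndy,qvwro,voriw] -> 8 lines: dlekm mik upq wndy qvwro voriw ohutc xmby
Final line count: 8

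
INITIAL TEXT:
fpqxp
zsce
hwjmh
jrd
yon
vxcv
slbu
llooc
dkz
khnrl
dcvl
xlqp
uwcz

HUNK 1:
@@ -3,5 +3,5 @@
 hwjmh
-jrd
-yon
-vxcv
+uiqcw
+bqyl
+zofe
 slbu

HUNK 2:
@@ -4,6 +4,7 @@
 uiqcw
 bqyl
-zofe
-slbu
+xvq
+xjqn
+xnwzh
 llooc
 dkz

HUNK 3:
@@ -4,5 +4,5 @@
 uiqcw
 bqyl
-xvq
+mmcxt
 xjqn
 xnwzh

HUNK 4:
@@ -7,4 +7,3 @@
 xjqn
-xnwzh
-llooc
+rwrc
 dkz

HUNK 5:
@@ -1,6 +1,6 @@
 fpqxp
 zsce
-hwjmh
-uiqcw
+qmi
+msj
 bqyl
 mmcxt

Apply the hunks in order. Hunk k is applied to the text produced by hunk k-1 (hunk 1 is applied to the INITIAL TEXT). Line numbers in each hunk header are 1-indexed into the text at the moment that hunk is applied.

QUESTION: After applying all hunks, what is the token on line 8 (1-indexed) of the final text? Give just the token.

Hunk 1: at line 3 remove [jrd,yon,vxcv] add [uiqcw,bqyl,zofe] -> 13 lines: fpqxp zsce hwjmh uiqcw bqyl zofe slbu llooc dkz khnrl dcvl xlqp uwcz
Hunk 2: at line 4 remove [zofe,slbu] add [xvq,xjqn,xnwzh] -> 14 lines: fpqxp zsce hwjmh uiqcw bqyl xvq xjqn xnwzh llooc dkz khnrl dcvl xlqp uwcz
Hunk 3: at line 4 remove [xvq] add [mmcxt] -> 14 lines: fpqxp zsce hwjmh uiqcw bqyl mmcxt xjqn xnwzh llooc dkz khnrl dcvl xlqp uwcz
Hunk 4: at line 7 remove [xnwzh,llooc] add [rwrc] -> 13 lines: fpqxp zsce hwjmh uiqcw bqyl mmcxt xjqn rwrc dkz khnrl dcvl xlqp uwcz
Hunk 5: at line 1 remove [hwjmh,uiqcw] add [qmi,msj] -> 13 lines: fpqxp zsce qmi msj bqyl mmcxt xjqn rwrc dkz khnrl dcvl xlqp uwcz
Final line 8: rwrc

Answer: rwrc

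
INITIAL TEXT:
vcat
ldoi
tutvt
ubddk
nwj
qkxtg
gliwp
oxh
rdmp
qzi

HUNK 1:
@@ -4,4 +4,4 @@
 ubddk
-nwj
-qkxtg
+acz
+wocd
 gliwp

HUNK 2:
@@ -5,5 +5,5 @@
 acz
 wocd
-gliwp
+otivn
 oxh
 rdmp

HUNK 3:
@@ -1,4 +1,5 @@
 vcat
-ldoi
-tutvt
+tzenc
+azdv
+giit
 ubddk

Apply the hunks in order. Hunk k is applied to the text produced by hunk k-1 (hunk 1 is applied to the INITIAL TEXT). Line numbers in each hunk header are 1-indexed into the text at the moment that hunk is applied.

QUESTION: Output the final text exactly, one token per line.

Hunk 1: at line 4 remove [nwj,qkxtg] add [acz,wocd] -> 10 lines: vcat ldoi tutvt ubddk acz wocd gliwp oxh rdmp qzi
Hunk 2: at line 5 remove [gliwp] add [otivn] -> 10 lines: vcat ldoi tutvt ubddk acz wocd otivn oxh rdmp qzi
Hunk 3: at line 1 remove [ldoi,tutvt] add [tzenc,azdv,giit] -> 11 lines: vcat tzenc azdv giit ubddk acz wocd otivn oxh rdmp qzi

Answer: vcat
tzenc
azdv
giit
ubddk
acz
wocd
otivn
oxh
rdmp
qzi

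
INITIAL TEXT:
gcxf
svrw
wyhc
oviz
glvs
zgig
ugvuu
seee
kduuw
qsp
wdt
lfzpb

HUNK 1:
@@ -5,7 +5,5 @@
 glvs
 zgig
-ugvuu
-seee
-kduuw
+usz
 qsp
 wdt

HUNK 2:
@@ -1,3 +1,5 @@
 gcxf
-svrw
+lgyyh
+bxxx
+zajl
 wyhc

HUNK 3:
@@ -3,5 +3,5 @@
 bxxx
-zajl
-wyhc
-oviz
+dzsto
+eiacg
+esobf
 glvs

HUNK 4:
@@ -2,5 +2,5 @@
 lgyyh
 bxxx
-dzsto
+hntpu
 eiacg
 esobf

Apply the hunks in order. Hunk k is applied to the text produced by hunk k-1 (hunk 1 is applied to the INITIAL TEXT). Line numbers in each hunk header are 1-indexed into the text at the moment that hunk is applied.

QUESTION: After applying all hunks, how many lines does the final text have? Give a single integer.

Answer: 12

Derivation:
Hunk 1: at line 5 remove [ugvuu,seee,kduuw] add [usz] -> 10 lines: gcxf svrw wyhc oviz glvs zgig usz qsp wdt lfzpb
Hunk 2: at line 1 remove [svrw] add [lgyyh,bxxx,zajl] -> 12 lines: gcxf lgyyh bxxx zajl wyhc oviz glvs zgig usz qsp wdt lfzpb
Hunk 3: at line 3 remove [zajl,wyhc,oviz] add [dzsto,eiacg,esobf] -> 12 lines: gcxf lgyyh bxxx dzsto eiacg esobf glvs zgig usz qsp wdt lfzpb
Hunk 4: at line 2 remove [dzsto] add [hntpu] -> 12 lines: gcxf lgyyh bxxx hntpu eiacg esobf glvs zgig usz qsp wdt lfzpb
Final line count: 12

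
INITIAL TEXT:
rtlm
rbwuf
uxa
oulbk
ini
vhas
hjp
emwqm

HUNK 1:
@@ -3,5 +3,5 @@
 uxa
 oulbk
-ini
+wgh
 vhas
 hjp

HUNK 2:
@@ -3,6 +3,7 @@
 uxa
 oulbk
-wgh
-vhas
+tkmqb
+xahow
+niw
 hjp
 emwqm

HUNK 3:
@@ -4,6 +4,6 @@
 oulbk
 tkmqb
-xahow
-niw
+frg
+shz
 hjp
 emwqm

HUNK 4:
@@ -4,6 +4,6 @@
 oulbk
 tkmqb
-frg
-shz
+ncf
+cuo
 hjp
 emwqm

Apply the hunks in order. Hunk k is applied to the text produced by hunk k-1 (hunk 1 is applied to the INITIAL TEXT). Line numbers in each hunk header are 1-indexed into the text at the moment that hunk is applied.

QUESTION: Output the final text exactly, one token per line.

Hunk 1: at line 3 remove [ini] add [wgh] -> 8 lines: rtlm rbwuf uxa oulbk wgh vhas hjp emwqm
Hunk 2: at line 3 remove [wgh,vhas] add [tkmqb,xahow,niw] -> 9 lines: rtlm rbwuf uxa oulbk tkmqb xahow niw hjp emwqm
Hunk 3: at line 4 remove [xahow,niw] add [frg,shz] -> 9 lines: rtlm rbwuf uxa oulbk tkmqb frg shz hjp emwqm
Hunk 4: at line 4 remove [frg,shz] add [ncf,cuo] -> 9 lines: rtlm rbwuf uxa oulbk tkmqb ncf cuo hjp emwqm

Answer: rtlm
rbwuf
uxa
oulbk
tkmqb
ncf
cuo
hjp
emwqm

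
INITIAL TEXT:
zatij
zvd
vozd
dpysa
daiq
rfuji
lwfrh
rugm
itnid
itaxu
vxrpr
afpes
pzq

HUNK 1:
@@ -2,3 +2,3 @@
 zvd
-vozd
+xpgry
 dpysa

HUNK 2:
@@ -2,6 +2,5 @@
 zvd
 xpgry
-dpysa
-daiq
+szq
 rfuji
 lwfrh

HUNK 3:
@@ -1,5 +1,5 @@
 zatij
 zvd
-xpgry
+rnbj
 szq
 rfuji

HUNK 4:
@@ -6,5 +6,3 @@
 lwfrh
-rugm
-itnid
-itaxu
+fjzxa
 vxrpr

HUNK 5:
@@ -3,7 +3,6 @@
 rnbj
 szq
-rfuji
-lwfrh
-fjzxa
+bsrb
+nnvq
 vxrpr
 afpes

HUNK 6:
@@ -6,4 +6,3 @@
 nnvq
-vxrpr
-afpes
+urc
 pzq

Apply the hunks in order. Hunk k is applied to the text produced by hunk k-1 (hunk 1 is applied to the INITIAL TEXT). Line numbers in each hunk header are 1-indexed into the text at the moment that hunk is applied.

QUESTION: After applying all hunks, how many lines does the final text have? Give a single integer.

Answer: 8

Derivation:
Hunk 1: at line 2 remove [vozd] add [xpgry] -> 13 lines: zatij zvd xpgry dpysa daiq rfuji lwfrh rugm itnid itaxu vxrpr afpes pzq
Hunk 2: at line 2 remove [dpysa,daiq] add [szq] -> 12 lines: zatij zvd xpgry szq rfuji lwfrh rugm itnid itaxu vxrpr afpes pzq
Hunk 3: at line 1 remove [xpgry] add [rnbj] -> 12 lines: zatij zvd rnbj szq rfuji lwfrh rugm itnid itaxu vxrpr afpes pzq
Hunk 4: at line 6 remove [rugm,itnid,itaxu] add [fjzxa] -> 10 lines: zatij zvd rnbj szq rfuji lwfrh fjzxa vxrpr afpes pzq
Hunk 5: at line 3 remove [rfuji,lwfrh,fjzxa] add [bsrb,nnvq] -> 9 lines: zatij zvd rnbj szq bsrb nnvq vxrpr afpes pzq
Hunk 6: at line 6 remove [vxrpr,afpes] add [urc] -> 8 lines: zatij zvd rnbj szq bsrb nnvq urc pzq
Final line count: 8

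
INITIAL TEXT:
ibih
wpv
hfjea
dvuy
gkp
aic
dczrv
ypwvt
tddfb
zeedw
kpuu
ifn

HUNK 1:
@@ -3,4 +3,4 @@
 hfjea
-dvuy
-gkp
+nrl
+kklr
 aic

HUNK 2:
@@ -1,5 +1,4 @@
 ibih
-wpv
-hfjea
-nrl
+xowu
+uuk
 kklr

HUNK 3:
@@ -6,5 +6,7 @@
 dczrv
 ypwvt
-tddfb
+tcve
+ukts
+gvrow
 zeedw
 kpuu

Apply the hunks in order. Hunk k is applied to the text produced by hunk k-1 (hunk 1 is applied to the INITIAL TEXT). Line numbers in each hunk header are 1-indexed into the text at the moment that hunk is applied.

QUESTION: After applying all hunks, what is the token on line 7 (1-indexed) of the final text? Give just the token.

Hunk 1: at line 3 remove [dvuy,gkp] add [nrl,kklr] -> 12 lines: ibih wpv hfjea nrl kklr aic dczrv ypwvt tddfb zeedw kpuu ifn
Hunk 2: at line 1 remove [wpv,hfjea,nrl] add [xowu,uuk] -> 11 lines: ibih xowu uuk kklr aic dczrv ypwvt tddfb zeedw kpuu ifn
Hunk 3: at line 6 remove [tddfb] add [tcve,ukts,gvrow] -> 13 lines: ibih xowu uuk kklr aic dczrv ypwvt tcve ukts gvrow zeedw kpuu ifn
Final line 7: ypwvt

Answer: ypwvt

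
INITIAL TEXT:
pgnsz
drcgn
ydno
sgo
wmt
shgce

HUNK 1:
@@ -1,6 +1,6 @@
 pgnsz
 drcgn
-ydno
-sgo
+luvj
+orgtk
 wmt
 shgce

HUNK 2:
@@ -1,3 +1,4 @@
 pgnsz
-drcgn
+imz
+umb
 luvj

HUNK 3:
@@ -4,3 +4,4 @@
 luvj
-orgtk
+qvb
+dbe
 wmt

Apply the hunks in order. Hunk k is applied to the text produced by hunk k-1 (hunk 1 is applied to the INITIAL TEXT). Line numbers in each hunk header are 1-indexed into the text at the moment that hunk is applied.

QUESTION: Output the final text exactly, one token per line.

Answer: pgnsz
imz
umb
luvj
qvb
dbe
wmt
shgce

Derivation:
Hunk 1: at line 1 remove [ydno,sgo] add [luvj,orgtk] -> 6 lines: pgnsz drcgn luvj orgtk wmt shgce
Hunk 2: at line 1 remove [drcgn] add [imz,umb] -> 7 lines: pgnsz imz umb luvj orgtk wmt shgce
Hunk 3: at line 4 remove [orgtk] add [qvb,dbe] -> 8 lines: pgnsz imz umb luvj qvb dbe wmt shgce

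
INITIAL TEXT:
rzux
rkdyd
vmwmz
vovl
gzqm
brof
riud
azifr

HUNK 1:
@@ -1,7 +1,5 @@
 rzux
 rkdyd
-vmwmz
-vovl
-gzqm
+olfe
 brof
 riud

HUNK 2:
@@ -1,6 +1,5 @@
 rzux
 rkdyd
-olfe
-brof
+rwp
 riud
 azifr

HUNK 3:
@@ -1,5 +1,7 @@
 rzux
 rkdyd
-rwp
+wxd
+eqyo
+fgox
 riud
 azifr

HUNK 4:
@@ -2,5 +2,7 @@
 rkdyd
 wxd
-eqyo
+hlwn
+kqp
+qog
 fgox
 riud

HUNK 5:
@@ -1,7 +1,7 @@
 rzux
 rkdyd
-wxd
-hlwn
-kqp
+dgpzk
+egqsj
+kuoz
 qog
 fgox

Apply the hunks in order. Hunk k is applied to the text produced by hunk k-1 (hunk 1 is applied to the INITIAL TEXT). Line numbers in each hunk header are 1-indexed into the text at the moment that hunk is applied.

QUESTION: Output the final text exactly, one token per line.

Hunk 1: at line 1 remove [vmwmz,vovl,gzqm] add [olfe] -> 6 lines: rzux rkdyd olfe brof riud azifr
Hunk 2: at line 1 remove [olfe,brof] add [rwp] -> 5 lines: rzux rkdyd rwp riud azifr
Hunk 3: at line 1 remove [rwp] add [wxd,eqyo,fgox] -> 7 lines: rzux rkdyd wxd eqyo fgox riud azifr
Hunk 4: at line 2 remove [eqyo] add [hlwn,kqp,qog] -> 9 lines: rzux rkdyd wxd hlwn kqp qog fgox riud azifr
Hunk 5: at line 1 remove [wxd,hlwn,kqp] add [dgpzk,egqsj,kuoz] -> 9 lines: rzux rkdyd dgpzk egqsj kuoz qog fgox riud azifr

Answer: rzux
rkdyd
dgpzk
egqsj
kuoz
qog
fgox
riud
azifr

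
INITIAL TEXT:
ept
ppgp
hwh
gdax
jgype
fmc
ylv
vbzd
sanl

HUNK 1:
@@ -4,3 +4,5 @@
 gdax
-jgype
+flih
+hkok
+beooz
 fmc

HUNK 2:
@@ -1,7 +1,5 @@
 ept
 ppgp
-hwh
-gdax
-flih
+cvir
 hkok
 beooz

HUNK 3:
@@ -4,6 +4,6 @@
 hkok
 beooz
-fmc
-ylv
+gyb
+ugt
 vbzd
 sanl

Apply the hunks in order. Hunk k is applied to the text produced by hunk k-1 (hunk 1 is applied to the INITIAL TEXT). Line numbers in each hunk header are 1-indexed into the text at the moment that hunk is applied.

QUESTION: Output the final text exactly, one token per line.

Answer: ept
ppgp
cvir
hkok
beooz
gyb
ugt
vbzd
sanl

Derivation:
Hunk 1: at line 4 remove [jgype] add [flih,hkok,beooz] -> 11 lines: ept ppgp hwh gdax flih hkok beooz fmc ylv vbzd sanl
Hunk 2: at line 1 remove [hwh,gdax,flih] add [cvir] -> 9 lines: ept ppgp cvir hkok beooz fmc ylv vbzd sanl
Hunk 3: at line 4 remove [fmc,ylv] add [gyb,ugt] -> 9 lines: ept ppgp cvir hkok beooz gyb ugt vbzd sanl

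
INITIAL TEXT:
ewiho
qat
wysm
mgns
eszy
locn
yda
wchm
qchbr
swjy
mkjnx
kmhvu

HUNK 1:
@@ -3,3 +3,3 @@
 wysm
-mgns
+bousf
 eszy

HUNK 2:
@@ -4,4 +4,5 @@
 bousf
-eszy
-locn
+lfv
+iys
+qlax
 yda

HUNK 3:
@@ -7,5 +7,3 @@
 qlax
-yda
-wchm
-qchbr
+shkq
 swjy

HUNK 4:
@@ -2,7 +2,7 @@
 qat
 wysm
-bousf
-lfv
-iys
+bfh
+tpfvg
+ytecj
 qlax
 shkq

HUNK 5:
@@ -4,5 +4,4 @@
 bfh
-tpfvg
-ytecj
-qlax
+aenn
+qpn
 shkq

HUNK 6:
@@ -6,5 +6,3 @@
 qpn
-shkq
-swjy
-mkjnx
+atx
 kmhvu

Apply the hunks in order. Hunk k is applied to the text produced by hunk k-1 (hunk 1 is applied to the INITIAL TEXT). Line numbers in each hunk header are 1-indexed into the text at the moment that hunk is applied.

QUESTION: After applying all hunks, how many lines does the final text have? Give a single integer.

Answer: 8

Derivation:
Hunk 1: at line 3 remove [mgns] add [bousf] -> 12 lines: ewiho qat wysm bousf eszy locn yda wchm qchbr swjy mkjnx kmhvu
Hunk 2: at line 4 remove [eszy,locn] add [lfv,iys,qlax] -> 13 lines: ewiho qat wysm bousf lfv iys qlax yda wchm qchbr swjy mkjnx kmhvu
Hunk 3: at line 7 remove [yda,wchm,qchbr] add [shkq] -> 11 lines: ewiho qat wysm bousf lfv iys qlax shkq swjy mkjnx kmhvu
Hunk 4: at line 2 remove [bousf,lfv,iys] add [bfh,tpfvg,ytecj] -> 11 lines: ewiho qat wysm bfh tpfvg ytecj qlax shkq swjy mkjnx kmhvu
Hunk 5: at line 4 remove [tpfvg,ytecj,qlax] add [aenn,qpn] -> 10 lines: ewiho qat wysm bfh aenn qpn shkq swjy mkjnx kmhvu
Hunk 6: at line 6 remove [shkq,swjy,mkjnx] add [atx] -> 8 lines: ewiho qat wysm bfh aenn qpn atx kmhvu
Final line count: 8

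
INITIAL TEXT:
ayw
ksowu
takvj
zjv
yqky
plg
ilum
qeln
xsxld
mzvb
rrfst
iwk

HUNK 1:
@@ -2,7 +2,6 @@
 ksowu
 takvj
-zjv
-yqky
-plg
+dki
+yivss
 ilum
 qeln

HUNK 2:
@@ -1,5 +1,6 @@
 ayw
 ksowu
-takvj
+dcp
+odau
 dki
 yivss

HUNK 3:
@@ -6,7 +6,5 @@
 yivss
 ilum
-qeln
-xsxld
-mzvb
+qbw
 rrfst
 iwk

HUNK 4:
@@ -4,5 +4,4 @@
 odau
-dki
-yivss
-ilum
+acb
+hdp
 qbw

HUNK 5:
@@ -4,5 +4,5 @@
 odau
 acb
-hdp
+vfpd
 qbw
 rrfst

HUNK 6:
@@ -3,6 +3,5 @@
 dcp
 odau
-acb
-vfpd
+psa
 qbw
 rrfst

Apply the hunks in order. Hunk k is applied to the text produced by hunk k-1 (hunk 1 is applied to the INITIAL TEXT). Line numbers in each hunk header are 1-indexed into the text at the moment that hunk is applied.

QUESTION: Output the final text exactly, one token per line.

Answer: ayw
ksowu
dcp
odau
psa
qbw
rrfst
iwk

Derivation:
Hunk 1: at line 2 remove [zjv,yqky,plg] add [dki,yivss] -> 11 lines: ayw ksowu takvj dki yivss ilum qeln xsxld mzvb rrfst iwk
Hunk 2: at line 1 remove [takvj] add [dcp,odau] -> 12 lines: ayw ksowu dcp odau dki yivss ilum qeln xsxld mzvb rrfst iwk
Hunk 3: at line 6 remove [qeln,xsxld,mzvb] add [qbw] -> 10 lines: ayw ksowu dcp odau dki yivss ilum qbw rrfst iwk
Hunk 4: at line 4 remove [dki,yivss,ilum] add [acb,hdp] -> 9 lines: ayw ksowu dcp odau acb hdp qbw rrfst iwk
Hunk 5: at line 4 remove [hdp] add [vfpd] -> 9 lines: ayw ksowu dcp odau acb vfpd qbw rrfst iwk
Hunk 6: at line 3 remove [acb,vfpd] add [psa] -> 8 lines: ayw ksowu dcp odau psa qbw rrfst iwk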